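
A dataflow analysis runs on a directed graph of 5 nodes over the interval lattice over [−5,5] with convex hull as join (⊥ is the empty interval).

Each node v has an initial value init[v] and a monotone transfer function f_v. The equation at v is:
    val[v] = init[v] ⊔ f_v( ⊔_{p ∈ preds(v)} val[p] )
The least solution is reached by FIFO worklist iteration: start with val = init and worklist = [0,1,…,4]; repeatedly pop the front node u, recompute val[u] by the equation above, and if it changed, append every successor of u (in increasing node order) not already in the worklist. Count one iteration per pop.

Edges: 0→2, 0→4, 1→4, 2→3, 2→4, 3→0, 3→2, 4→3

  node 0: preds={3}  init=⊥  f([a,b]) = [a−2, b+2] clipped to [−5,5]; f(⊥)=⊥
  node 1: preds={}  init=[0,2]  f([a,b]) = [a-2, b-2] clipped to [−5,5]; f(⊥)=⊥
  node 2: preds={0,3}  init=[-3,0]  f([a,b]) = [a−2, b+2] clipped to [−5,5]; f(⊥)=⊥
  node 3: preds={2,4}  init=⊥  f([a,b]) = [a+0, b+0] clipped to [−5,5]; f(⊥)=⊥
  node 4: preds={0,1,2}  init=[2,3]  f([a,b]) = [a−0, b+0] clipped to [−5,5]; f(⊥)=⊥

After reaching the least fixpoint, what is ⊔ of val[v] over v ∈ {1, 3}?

[-5,5]

Iteration log — 12 steps:
  step 1. node 0  ⊔preds=⊥  new=⊥  stable
  step 2. node 1  ⊔preds=⊥  new=[0,2]  stable
  step 3. node 2  ⊔preds=⊥  new=[-3,0]  stable
  step 4. node 3  ⊔preds=[-3,3]  new=[-3,3]  old=⊥  +wl: 0,2
  step 5. node 4  ⊔preds=[-3,2]  new=[-3,3]  old=[2,3]  +wl: 3
  step 6. node 0  ⊔preds=[-3,3]  new=[-5,5]  old=⊥  +wl: 4
  step 7. node 2  ⊔preds=[-5,5]  new=[-5,5]  old=[-3,0]  +wl: 
  step 8. node 3  ⊔preds=[-5,5]  new=[-5,5]  old=[-3,3]  +wl: 0,2
  step 9. node 4  ⊔preds=[-5,5]  new=[-5,5]  old=[-3,3]  +wl: 3
  step 10. node 0  ⊔preds=[-5,5]  new=[-5,5]  stable
  step 11. node 2  ⊔preds=[-5,5]  new=[-5,5]  stable
  step 12. node 3  ⊔preds=[-5,5]  new=[-5,5]  stable

Least fixpoint reached:
  node 0: [-5,5]
  node 1: [0,2]
  node 2: [-5,5]
  node 3: [-5,5]
  node 4: [-5,5]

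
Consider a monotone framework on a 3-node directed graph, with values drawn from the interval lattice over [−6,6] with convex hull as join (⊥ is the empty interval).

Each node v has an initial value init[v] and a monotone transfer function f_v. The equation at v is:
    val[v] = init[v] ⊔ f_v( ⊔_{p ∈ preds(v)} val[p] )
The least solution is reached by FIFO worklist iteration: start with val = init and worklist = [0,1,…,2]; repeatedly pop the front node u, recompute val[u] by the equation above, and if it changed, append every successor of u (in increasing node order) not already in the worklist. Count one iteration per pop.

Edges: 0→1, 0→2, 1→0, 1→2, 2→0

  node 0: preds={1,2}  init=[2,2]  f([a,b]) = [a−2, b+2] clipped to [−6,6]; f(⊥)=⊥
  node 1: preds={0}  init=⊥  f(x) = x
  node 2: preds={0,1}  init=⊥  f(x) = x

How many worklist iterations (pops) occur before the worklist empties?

Iteration log — 16 steps:
  step 1. node 0  ⊔preds=⊥  new=[2,2]  stable
  step 2. node 1  ⊔preds=[2,2]  new=[2,2]  old=⊥  +wl: 0
  step 3. node 2  ⊔preds=[2,2]  new=[2,2]  old=⊥  +wl: 
  step 4. node 0  ⊔preds=[2,2]  new=[0,4]  old=[2,2]  +wl: 1,2
  step 5. node 1  ⊔preds=[0,4]  new=[0,4]  old=[2,2]  +wl: 0
  step 6. node 2  ⊔preds=[0,4]  new=[0,4]  old=[2,2]  +wl: 
  step 7. node 0  ⊔preds=[0,4]  new=[-2,6]  old=[0,4]  +wl: 1,2
  step 8. node 1  ⊔preds=[-2,6]  new=[-2,6]  old=[0,4]  +wl: 0
  step 9. node 2  ⊔preds=[-2,6]  new=[-2,6]  old=[0,4]  +wl: 
  step 10. node 0  ⊔preds=[-2,6]  new=[-4,6]  old=[-2,6]  +wl: 1,2
  step 11. node 1  ⊔preds=[-4,6]  new=[-4,6]  old=[-2,6]  +wl: 0
  step 12. node 2  ⊔preds=[-4,6]  new=[-4,6]  old=[-2,6]  +wl: 
  step 13. node 0  ⊔preds=[-4,6]  new=[-6,6]  old=[-4,6]  +wl: 1,2
  step 14. node 1  ⊔preds=[-6,6]  new=[-6,6]  old=[-4,6]  +wl: 0
  step 15. node 2  ⊔preds=[-6,6]  new=[-6,6]  old=[-4,6]  +wl: 
  step 16. node 0  ⊔preds=[-6,6]  new=[-6,6]  stable

Least fixpoint reached:
  node 0: [-6,6]
  node 1: [-6,6]
  node 2: [-6,6]

16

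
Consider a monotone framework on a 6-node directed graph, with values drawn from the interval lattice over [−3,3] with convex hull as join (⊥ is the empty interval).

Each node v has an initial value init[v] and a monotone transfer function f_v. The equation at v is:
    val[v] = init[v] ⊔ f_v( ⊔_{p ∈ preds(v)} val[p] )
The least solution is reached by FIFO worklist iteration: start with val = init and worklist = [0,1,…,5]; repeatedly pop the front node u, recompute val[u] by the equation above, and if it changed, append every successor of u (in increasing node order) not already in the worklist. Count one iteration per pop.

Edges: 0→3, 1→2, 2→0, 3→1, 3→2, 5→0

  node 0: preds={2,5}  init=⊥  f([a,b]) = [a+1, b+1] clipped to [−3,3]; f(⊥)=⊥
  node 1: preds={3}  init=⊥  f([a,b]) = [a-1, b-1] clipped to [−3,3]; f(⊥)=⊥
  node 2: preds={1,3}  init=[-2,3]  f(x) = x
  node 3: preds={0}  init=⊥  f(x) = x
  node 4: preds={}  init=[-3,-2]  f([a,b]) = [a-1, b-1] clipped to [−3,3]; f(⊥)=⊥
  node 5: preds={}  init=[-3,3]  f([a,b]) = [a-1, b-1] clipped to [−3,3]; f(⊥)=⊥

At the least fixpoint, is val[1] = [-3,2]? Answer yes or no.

yes

Worklist (9 pops):
  #1 pop 0: in=[-3,3] → [-2,3] (was ⊥); enqueue []
  #2 pop 1: in=⊥ → ⊥ (no change)
  #3 pop 2: in=⊥ → [-2,3] (no change)
  #4 pop 3: in=[-2,3] → [-2,3] (was ⊥); enqueue [1,2]
  #5 pop 4: in=⊥ → [-3,-2] (no change)
  #6 pop 5: in=⊥ → [-3,3] (no change)
  #7 pop 1: in=[-2,3] → [-3,2] (was ⊥); enqueue []
  #8 pop 2: in=[-3,3] → [-3,3] (was [-2,3]); enqueue [0]
  #9 pop 0: in=[-3,3] → [-2,3] (no change)

Fixpoint:
  val[0] = [-2,3]
  val[1] = [-3,2]
  val[2] = [-3,3]
  val[3] = [-2,3]
  val[4] = [-3,-2]
  val[5] = [-3,3]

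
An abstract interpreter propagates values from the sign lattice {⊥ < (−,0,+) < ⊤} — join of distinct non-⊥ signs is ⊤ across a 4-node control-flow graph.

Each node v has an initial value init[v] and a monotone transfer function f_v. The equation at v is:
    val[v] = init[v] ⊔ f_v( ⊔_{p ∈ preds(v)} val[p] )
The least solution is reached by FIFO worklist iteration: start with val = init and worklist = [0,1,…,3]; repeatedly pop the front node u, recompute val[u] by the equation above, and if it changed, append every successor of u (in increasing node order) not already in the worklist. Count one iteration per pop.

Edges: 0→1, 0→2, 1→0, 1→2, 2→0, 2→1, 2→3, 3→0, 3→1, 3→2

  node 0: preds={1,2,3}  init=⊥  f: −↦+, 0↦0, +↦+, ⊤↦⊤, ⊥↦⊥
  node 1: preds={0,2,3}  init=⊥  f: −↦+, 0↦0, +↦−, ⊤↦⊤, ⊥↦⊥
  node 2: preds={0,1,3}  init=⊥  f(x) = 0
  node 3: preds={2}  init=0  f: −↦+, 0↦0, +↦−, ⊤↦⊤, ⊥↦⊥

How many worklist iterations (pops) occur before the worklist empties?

6

Trace (6 dequeues):
  [1] u=0 | in 0 | out 0 | prev ⊥ | push {}
  [2] u=1 | in 0 | out 0 | prev ⊥ | push {0}
  [3] u=2 | in 0 | out 0 | prev ⊥ | push {1}
  [4] u=3 | in 0 | out 0 | ==
  [5] u=0 | in 0 | out 0 | ==
  [6] u=1 | in 0 | out 0 | ==

Converged values:
  [0] 0
  [1] 0
  [2] 0
  [3] 0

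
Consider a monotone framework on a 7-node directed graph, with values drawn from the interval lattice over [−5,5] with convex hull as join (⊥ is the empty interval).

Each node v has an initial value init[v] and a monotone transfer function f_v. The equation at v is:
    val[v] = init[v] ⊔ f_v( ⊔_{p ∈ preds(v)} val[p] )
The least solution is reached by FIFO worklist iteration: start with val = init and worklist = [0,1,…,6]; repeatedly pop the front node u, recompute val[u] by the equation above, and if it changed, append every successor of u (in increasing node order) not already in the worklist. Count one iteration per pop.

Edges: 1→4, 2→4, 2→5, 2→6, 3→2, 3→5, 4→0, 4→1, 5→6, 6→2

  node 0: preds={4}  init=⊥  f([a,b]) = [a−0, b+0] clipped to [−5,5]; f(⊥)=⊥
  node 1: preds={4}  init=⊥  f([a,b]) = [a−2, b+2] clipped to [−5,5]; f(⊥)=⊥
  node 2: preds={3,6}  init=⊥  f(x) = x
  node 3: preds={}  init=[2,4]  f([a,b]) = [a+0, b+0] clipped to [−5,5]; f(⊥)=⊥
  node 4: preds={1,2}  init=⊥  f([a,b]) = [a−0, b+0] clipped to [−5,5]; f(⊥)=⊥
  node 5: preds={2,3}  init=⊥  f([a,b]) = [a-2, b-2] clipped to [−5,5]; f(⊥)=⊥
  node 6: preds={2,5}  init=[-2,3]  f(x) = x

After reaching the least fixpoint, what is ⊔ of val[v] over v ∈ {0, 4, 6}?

[-5,5]

Trace (21 dequeues):
  [1] u=0 | in ⊥ | out ⊥ | ==
  [2] u=1 | in ⊥ | out ⊥ | ==
  [3] u=2 | in [-2,4] | out [-2,4] | prev ⊥ | push {}
  [4] u=3 | in ⊥ | out [2,4] | ==
  [5] u=4 | in [-2,4] | out [-2,4] | prev ⊥ | push {0,1}
  [6] u=5 | in [-2,4] | out [-4,2] | prev ⊥ | push {}
  [7] u=6 | in [-4,4] | out [-4,4] | prev [-2,3] | push {2}
  [8] u=0 | in [-2,4] | out [-2,4] | prev ⊥ | push {}
  [9] u=1 | in [-2,4] | out [-4,5] | prev ⊥ | push {4}
  [10] u=2 | in [-4,4] | out [-4,4] | prev [-2,4] | push {5,6}
  [11] u=4 | in [-4,5] | out [-4,5] | prev [-2,4] | push {0,1}
  [12] u=5 | in [-4,4] | out [-5,2] | prev [-4,2] | push {}
  [13] u=6 | in [-5,4] | out [-5,4] | prev [-4,4] | push {2}
  [14] u=0 | in [-4,5] | out [-4,5] | prev [-2,4] | push {}
  [15] u=1 | in [-4,5] | out [-5,5] | prev [-4,5] | push {4}
  [16] u=2 | in [-5,4] | out [-5,4] | prev [-4,4] | push {5,6}
  [17] u=4 | in [-5,5] | out [-5,5] | prev [-4,5] | push {0,1}
  [18] u=5 | in [-5,4] | out [-5,2] | ==
  [19] u=6 | in [-5,4] | out [-5,4] | ==
  [20] u=0 | in [-5,5] | out [-5,5] | prev [-4,5] | push {}
  [21] u=1 | in [-5,5] | out [-5,5] | ==

Converged values:
  [0] [-5,5]
  [1] [-5,5]
  [2] [-5,4]
  [3] [2,4]
  [4] [-5,5]
  [5] [-5,2]
  [6] [-5,4]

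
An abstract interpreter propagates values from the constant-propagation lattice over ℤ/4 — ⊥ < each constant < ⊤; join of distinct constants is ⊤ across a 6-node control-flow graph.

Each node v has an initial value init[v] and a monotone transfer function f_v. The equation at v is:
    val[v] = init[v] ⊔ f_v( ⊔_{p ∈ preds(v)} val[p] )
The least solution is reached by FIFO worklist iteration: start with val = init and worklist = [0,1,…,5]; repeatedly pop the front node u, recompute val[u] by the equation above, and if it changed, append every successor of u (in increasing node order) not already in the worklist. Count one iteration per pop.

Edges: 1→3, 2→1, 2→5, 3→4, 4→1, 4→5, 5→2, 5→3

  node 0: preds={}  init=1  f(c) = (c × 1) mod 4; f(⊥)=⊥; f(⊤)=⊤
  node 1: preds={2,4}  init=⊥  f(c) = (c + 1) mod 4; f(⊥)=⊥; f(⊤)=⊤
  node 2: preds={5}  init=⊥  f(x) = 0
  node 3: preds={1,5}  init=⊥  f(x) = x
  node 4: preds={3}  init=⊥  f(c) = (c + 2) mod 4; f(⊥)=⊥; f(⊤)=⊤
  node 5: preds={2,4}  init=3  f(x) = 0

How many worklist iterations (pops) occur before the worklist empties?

12

Iteration log — 12 steps:
  step 1. node 0  ⊔preds=⊥  new=1  stable
  step 2. node 1  ⊔preds=⊥  new=⊥  stable
  step 3. node 2  ⊔preds=3  new=0  old=⊥  +wl: 1
  step 4. node 3  ⊔preds=3  new=3  old=⊥  +wl: 
  step 5. node 4  ⊔preds=3  new=1  old=⊥  +wl: 
  step 6. node 5  ⊔preds=⊤  new=⊤  old=3  +wl: 2,3
  step 7. node 1  ⊔preds=⊤  new=⊤  old=⊥  +wl: 
  step 8. node 2  ⊔preds=⊤  new=0  stable
  step 9. node 3  ⊔preds=⊤  new=⊤  old=3  +wl: 4
  step 10. node 4  ⊔preds=⊤  new=⊤  old=1  +wl: 1,5
  step 11. node 1  ⊔preds=⊤  new=⊤  stable
  step 12. node 5  ⊔preds=⊤  new=⊤  stable

Least fixpoint reached:
  node 0: 1
  node 1: ⊤
  node 2: 0
  node 3: ⊤
  node 4: ⊤
  node 5: ⊤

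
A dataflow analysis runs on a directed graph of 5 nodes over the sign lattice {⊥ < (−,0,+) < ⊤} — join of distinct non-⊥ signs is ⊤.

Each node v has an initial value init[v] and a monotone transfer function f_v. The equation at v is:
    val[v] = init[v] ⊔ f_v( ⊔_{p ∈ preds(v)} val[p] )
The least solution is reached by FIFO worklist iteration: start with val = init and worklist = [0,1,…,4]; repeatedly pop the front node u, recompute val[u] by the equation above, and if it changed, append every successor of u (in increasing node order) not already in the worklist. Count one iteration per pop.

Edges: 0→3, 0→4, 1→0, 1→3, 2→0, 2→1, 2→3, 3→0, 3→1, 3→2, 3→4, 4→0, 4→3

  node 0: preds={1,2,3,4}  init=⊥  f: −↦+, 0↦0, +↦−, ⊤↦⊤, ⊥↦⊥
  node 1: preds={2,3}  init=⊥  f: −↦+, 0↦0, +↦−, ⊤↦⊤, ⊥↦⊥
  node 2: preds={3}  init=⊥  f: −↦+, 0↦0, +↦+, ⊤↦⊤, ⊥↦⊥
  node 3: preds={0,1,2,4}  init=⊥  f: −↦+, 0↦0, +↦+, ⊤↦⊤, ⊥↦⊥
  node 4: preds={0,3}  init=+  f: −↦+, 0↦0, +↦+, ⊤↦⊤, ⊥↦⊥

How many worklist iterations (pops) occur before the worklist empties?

Worklist (12 pops):
  #1 pop 0: in=+ → − (was ⊥); enqueue []
  #2 pop 1: in=⊥ → ⊥ (no change)
  #3 pop 2: in=⊥ → ⊥ (no change)
  #4 pop 3: in=⊤ → ⊤ (was ⊥); enqueue [0,1,2]
  #5 pop 4: in=⊤ → ⊤ (was +); enqueue [3]
  #6 pop 0: in=⊤ → ⊤ (was −); enqueue [4]
  #7 pop 1: in=⊤ → ⊤ (was ⊥); enqueue [0]
  #8 pop 2: in=⊤ → ⊤ (was ⊥); enqueue [1]
  #9 pop 3: in=⊤ → ⊤ (no change)
  #10 pop 4: in=⊤ → ⊤ (no change)
  #11 pop 0: in=⊤ → ⊤ (no change)
  #12 pop 1: in=⊤ → ⊤ (no change)

Fixpoint:
  val[0] = ⊤
  val[1] = ⊤
  val[2] = ⊤
  val[3] = ⊤
  val[4] = ⊤

12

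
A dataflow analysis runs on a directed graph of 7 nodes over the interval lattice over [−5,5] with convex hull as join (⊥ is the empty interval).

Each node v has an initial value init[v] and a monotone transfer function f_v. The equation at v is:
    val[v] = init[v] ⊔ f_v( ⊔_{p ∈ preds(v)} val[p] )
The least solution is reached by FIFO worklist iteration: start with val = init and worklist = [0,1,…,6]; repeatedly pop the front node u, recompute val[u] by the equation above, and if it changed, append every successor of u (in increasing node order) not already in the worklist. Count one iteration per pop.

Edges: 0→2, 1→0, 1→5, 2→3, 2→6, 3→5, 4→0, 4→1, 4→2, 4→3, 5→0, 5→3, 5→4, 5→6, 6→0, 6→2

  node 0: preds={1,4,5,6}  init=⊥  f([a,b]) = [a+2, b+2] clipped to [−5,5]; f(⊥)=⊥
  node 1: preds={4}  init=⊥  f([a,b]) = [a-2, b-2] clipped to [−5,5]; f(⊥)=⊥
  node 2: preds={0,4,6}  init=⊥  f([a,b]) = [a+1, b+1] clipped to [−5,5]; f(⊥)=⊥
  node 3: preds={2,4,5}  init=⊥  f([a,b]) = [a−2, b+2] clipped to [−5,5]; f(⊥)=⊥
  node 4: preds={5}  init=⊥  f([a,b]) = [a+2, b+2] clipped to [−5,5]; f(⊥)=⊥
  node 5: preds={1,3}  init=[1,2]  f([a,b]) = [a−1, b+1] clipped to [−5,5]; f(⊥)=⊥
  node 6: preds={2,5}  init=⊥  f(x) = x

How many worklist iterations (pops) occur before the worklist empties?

28

Iteration log — 28 steps:
  step 1. node 0  ⊔preds=[1,2]  new=[3,4]  old=⊥  +wl: 
  step 2. node 1  ⊔preds=⊥  new=⊥  stable
  step 3. node 2  ⊔preds=[3,4]  new=[4,5]  old=⊥  +wl: 
  step 4. node 3  ⊔preds=[1,5]  new=[-1,5]  old=⊥  +wl: 
  step 5. node 4  ⊔preds=[1,2]  new=[3,4]  old=⊥  +wl: 0,1,2,3
  step 6. node 5  ⊔preds=[-1,5]  new=[-2,5]  old=[1,2]  +wl: 4
  step 7. node 6  ⊔preds=[-2,5]  new=[-2,5]  old=⊥  +wl: 
  step 8. node 0  ⊔preds=[-2,5]  new=[0,5]  old=[3,4]  +wl: 
  step 9. node 1  ⊔preds=[3,4]  new=[1,2]  old=⊥  +wl: 0,5
  step 10. node 2  ⊔preds=[-2,5]  new=[-1,5]  old=[4,5]  +wl: 6
  step 11. node 3  ⊔preds=[-2,5]  new=[-4,5]  old=[-1,5]  +wl: 
  step 12. node 4  ⊔preds=[-2,5]  new=[0,5]  old=[3,4]  +wl: 1,2,3
  step 13. node 0  ⊔preds=[-2,5]  new=[0,5]  stable
  step 14. node 5  ⊔preds=[-4,5]  new=[-5,5]  old=[-2,5]  +wl: 0,4
  step 15. node 6  ⊔preds=[-5,5]  new=[-5,5]  old=[-2,5]  +wl: 
  step 16. node 1  ⊔preds=[0,5]  new=[-2,3]  old=[1,2]  +wl: 5
  step 17. node 2  ⊔preds=[-5,5]  new=[-4,5]  old=[-1,5]  +wl: 6
  step 18. node 3  ⊔preds=[-5,5]  new=[-5,5]  old=[-4,5]  +wl: 
  step 19. node 0  ⊔preds=[-5,5]  new=[-3,5]  old=[0,5]  +wl: 2
  step 20. node 4  ⊔preds=[-5,5]  new=[-3,5]  old=[0,5]  +wl: 0,1,3
  step 21. node 5  ⊔preds=[-5,5]  new=[-5,5]  stable
  step 22. node 6  ⊔preds=[-5,5]  new=[-5,5]  stable
  step 23. node 2  ⊔preds=[-5,5]  new=[-4,5]  stable
  step 24. node 0  ⊔preds=[-5,5]  new=[-3,5]  stable
  step 25. node 1  ⊔preds=[-3,5]  new=[-5,3]  old=[-2,3]  +wl: 0,5
  step 26. node 3  ⊔preds=[-5,5]  new=[-5,5]  stable
  step 27. node 0  ⊔preds=[-5,5]  new=[-3,5]  stable
  step 28. node 5  ⊔preds=[-5,5]  new=[-5,5]  stable

Least fixpoint reached:
  node 0: [-3,5]
  node 1: [-5,3]
  node 2: [-4,5]
  node 3: [-5,5]
  node 4: [-3,5]
  node 5: [-5,5]
  node 6: [-5,5]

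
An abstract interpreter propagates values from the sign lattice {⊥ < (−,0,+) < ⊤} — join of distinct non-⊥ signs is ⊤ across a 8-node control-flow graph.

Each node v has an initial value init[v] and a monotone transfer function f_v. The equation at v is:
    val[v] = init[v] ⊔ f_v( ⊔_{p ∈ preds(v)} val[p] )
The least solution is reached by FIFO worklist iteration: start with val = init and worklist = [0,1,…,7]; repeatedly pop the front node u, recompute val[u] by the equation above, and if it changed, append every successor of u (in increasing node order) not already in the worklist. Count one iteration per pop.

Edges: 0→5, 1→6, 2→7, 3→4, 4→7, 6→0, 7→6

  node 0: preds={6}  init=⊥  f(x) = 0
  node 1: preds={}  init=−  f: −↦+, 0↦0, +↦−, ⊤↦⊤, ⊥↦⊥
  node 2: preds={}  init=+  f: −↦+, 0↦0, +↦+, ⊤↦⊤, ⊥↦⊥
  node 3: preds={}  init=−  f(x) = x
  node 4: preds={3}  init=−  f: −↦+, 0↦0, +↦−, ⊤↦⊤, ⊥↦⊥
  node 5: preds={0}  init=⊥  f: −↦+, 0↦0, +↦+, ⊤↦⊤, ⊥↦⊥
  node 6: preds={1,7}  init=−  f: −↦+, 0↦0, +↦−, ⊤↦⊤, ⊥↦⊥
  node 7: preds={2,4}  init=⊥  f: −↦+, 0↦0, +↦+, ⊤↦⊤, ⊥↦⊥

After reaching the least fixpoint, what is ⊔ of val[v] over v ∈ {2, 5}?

⊤

Trace (10 dequeues):
  [1] u=0 | in − | out 0 | prev ⊥ | push {}
  [2] u=1 | in ⊥ | out − | ==
  [3] u=2 | in ⊥ | out + | ==
  [4] u=3 | in ⊥ | out − | ==
  [5] u=4 | in − | out ⊤ | prev − | push {}
  [6] u=5 | in 0 | out 0 | prev ⊥ | push {}
  [7] u=6 | in − | out ⊤ | prev − | push {0}
  [8] u=7 | in ⊤ | out ⊤ | prev ⊥ | push {6}
  [9] u=0 | in ⊤ | out 0 | ==
  [10] u=6 | in ⊤ | out ⊤ | ==

Converged values:
  [0] 0
  [1] −
  [2] +
  [3] −
  [4] ⊤
  [5] 0
  [6] ⊤
  [7] ⊤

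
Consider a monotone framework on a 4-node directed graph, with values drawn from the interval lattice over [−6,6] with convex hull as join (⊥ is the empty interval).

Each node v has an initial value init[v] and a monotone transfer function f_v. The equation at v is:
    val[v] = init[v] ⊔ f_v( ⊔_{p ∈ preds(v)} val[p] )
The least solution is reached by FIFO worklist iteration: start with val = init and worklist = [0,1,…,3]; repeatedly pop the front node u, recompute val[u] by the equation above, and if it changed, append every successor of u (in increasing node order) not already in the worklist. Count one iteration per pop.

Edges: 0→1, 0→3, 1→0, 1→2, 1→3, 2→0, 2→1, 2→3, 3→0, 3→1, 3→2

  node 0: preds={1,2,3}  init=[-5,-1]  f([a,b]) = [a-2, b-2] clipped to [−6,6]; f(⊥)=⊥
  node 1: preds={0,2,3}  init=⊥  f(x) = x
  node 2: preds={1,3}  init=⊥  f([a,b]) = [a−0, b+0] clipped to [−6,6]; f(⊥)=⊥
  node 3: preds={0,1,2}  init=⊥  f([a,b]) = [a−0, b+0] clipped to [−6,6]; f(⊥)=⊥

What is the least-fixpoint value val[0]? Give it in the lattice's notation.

Worklist (11 pops):
  #1 pop 0: in=⊥ → [-5,-1] (no change)
  #2 pop 1: in=[-5,-1] → [-5,-1] (was ⊥); enqueue [0]
  #3 pop 2: in=[-5,-1] → [-5,-1] (was ⊥); enqueue [1]
  #4 pop 3: in=[-5,-1] → [-5,-1] (was ⊥); enqueue [2]
  #5 pop 0: in=[-5,-1] → [-6,-1] (was [-5,-1]); enqueue [3]
  #6 pop 1: in=[-6,-1] → [-6,-1] (was [-5,-1]); enqueue [0]
  #7 pop 2: in=[-6,-1] → [-6,-1] (was [-5,-1]); enqueue [1]
  #8 pop 3: in=[-6,-1] → [-6,-1] (was [-5,-1]); enqueue [2]
  #9 pop 0: in=[-6,-1] → [-6,-1] (no change)
  #10 pop 1: in=[-6,-1] → [-6,-1] (no change)
  #11 pop 2: in=[-6,-1] → [-6,-1] (no change)

Fixpoint:
  val[0] = [-6,-1]
  val[1] = [-6,-1]
  val[2] = [-6,-1]
  val[3] = [-6,-1]

[-6,-1]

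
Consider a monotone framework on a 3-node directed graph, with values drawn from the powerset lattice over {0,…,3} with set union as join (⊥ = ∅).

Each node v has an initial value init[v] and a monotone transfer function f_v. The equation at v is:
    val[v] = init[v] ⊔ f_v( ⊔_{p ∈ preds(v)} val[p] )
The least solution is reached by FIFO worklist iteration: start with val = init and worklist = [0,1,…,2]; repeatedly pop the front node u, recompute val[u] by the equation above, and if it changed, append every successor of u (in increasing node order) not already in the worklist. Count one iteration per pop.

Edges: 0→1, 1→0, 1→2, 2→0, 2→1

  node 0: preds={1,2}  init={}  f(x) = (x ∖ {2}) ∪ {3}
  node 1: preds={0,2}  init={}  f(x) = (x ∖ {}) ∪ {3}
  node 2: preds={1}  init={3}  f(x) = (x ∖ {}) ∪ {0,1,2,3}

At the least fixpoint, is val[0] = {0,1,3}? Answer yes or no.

yes

Worklist (7 pops):
  #1 pop 0: in={3} → {3} (was {}); enqueue []
  #2 pop 1: in={3} → {3} (was {}); enqueue [0]
  #3 pop 2: in={3} → {0,1,2,3} (was {3}); enqueue [1]
  #4 pop 0: in={0,1,2,3} → {0,1,3} (was {3}); enqueue []
  #5 pop 1: in={0,1,2,3} → {0,1,2,3} (was {3}); enqueue [0,2]
  #6 pop 0: in={0,1,2,3} → {0,1,3} (no change)
  #7 pop 2: in={0,1,2,3} → {0,1,2,3} (no change)

Fixpoint:
  val[0] = {0,1,3}
  val[1] = {0,1,2,3}
  val[2] = {0,1,2,3}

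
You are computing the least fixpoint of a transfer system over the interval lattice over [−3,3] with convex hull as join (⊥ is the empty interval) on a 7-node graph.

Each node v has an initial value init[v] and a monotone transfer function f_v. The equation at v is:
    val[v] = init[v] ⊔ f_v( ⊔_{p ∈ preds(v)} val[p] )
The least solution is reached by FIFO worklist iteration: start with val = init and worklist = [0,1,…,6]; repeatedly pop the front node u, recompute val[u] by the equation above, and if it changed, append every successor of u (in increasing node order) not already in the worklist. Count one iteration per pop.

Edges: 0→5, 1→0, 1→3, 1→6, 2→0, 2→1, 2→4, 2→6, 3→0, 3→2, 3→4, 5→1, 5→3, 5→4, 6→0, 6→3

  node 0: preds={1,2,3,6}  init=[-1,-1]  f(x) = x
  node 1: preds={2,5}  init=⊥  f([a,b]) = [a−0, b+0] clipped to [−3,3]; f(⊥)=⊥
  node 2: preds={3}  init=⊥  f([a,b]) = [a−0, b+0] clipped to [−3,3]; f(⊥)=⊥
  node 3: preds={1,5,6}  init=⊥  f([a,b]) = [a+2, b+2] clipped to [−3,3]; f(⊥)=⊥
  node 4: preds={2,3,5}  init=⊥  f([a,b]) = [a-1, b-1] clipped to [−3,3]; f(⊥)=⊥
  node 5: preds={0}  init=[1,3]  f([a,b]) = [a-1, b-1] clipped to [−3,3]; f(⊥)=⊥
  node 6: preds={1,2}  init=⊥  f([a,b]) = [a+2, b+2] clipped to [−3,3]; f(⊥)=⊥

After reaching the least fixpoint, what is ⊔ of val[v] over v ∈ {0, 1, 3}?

[-3,3]

Iteration log — 30 steps:
  step 1. node 0  ⊔preds=⊥  new=[-1,-1]  stable
  step 2. node 1  ⊔preds=[1,3]  new=[1,3]  old=⊥  +wl: 0
  step 3. node 2  ⊔preds=⊥  new=⊥  stable
  step 4. node 3  ⊔preds=[1,3]  new=[3,3]  old=⊥  +wl: 2
  step 5. node 4  ⊔preds=[1,3]  new=[0,2]  old=⊥  +wl: 
  step 6. node 5  ⊔preds=[-1,-1]  new=[-2,3]  old=[1,3]  +wl: 1,3,4
  step 7. node 6  ⊔preds=[1,3]  new=[3,3]  old=⊥  +wl: 
  step 8. node 0  ⊔preds=[1,3]  new=[-1,3]  old=[-1,-1]  +wl: 5
  step 9. node 2  ⊔preds=[3,3]  new=[3,3]  old=⊥  +wl: 0,6
  step 10. node 1  ⊔preds=[-2,3]  new=[-2,3]  old=[1,3]  +wl: 
  step 11. node 3  ⊔preds=[-2,3]  new=[0,3]  old=[3,3]  +wl: 2
  step 12. node 4  ⊔preds=[-2,3]  new=[-3,2]  old=[0,2]  +wl: 
  step 13. node 5  ⊔preds=[-1,3]  new=[-2,3]  stable
  step 14. node 0  ⊔preds=[-2,3]  new=[-2,3]  old=[-1,3]  +wl: 5
  step 15. node 6  ⊔preds=[-2,3]  new=[0,3]  old=[3,3]  +wl: 0,3
  step 16. node 2  ⊔preds=[0,3]  new=[0,3]  old=[3,3]  +wl: 1,4,6
  step 17. node 5  ⊔preds=[-2,3]  new=[-3,3]  old=[-2,3]  +wl: 
  step 18. node 0  ⊔preds=[-2,3]  new=[-2,3]  stable
  step 19. node 3  ⊔preds=[-3,3]  new=[-1,3]  old=[0,3]  +wl: 0,2
  step 20. node 1  ⊔preds=[-3,3]  new=[-3,3]  old=[-2,3]  +wl: 3
  step 21. node 4  ⊔preds=[-3,3]  new=[-3,2]  stable
  step 22. node 6  ⊔preds=[-3,3]  new=[-1,3]  old=[0,3]  +wl: 
  step 23. node 0  ⊔preds=[-3,3]  new=[-3,3]  old=[-2,3]  +wl: 5
  step 24. node 2  ⊔preds=[-1,3]  new=[-1,3]  old=[0,3]  +wl: 0,1,4,6
  step 25. node 3  ⊔preds=[-3,3]  new=[-1,3]  stable
  step 26. node 5  ⊔preds=[-3,3]  new=[-3,3]  stable
  step 27. node 0  ⊔preds=[-3,3]  new=[-3,3]  stable
  step 28. node 1  ⊔preds=[-3,3]  new=[-3,3]  stable
  step 29. node 4  ⊔preds=[-3,3]  new=[-3,2]  stable
  step 30. node 6  ⊔preds=[-3,3]  new=[-1,3]  stable

Least fixpoint reached:
  node 0: [-3,3]
  node 1: [-3,3]
  node 2: [-1,3]
  node 3: [-1,3]
  node 4: [-3,2]
  node 5: [-3,3]
  node 6: [-1,3]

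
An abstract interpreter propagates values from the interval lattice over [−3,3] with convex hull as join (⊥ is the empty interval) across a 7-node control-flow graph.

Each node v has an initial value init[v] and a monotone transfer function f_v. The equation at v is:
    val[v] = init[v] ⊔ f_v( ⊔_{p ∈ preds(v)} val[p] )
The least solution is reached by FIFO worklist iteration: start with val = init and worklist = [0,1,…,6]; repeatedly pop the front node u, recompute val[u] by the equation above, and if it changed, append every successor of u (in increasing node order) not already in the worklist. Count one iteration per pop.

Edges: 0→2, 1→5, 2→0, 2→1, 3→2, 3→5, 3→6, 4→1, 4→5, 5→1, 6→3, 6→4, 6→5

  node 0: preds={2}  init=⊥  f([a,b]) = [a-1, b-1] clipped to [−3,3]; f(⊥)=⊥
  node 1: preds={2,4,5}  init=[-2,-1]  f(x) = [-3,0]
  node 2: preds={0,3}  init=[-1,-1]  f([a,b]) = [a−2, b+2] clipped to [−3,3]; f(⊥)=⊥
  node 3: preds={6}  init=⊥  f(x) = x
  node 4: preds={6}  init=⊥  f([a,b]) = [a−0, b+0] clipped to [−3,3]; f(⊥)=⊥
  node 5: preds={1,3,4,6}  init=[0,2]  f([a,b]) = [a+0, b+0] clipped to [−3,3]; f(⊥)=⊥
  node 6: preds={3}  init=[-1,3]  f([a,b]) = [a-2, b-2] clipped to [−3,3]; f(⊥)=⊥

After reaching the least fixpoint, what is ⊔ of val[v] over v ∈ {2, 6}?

Iteration log — 17 steps:
  step 1. node 0  ⊔preds=[-1,-1]  new=[-2,-2]  old=⊥  +wl: 
  step 2. node 1  ⊔preds=[-1,2]  new=[-3,0]  old=[-2,-1]  +wl: 
  step 3. node 2  ⊔preds=[-2,-2]  new=[-3,0]  old=[-1,-1]  +wl: 0,1
  step 4. node 3  ⊔preds=[-1,3]  new=[-1,3]  old=⊥  +wl: 2
  step 5. node 4  ⊔preds=[-1,3]  new=[-1,3]  old=⊥  +wl: 
  step 6. node 5  ⊔preds=[-3,3]  new=[-3,3]  old=[0,2]  +wl: 
  step 7. node 6  ⊔preds=[-1,3]  new=[-3,3]  old=[-1,3]  +wl: 3,4,5
  step 8. node 0  ⊔preds=[-3,0]  new=[-3,-1]  old=[-2,-2]  +wl: 
  step 9. node 1  ⊔preds=[-3,3]  new=[-3,0]  stable
  step 10. node 2  ⊔preds=[-3,3]  new=[-3,3]  old=[-3,0]  +wl: 0,1
  step 11. node 3  ⊔preds=[-3,3]  new=[-3,3]  old=[-1,3]  +wl: 2,6
  step 12. node 4  ⊔preds=[-3,3]  new=[-3,3]  old=[-1,3]  +wl: 
  step 13. node 5  ⊔preds=[-3,3]  new=[-3,3]  stable
  step 14. node 0  ⊔preds=[-3,3]  new=[-3,2]  old=[-3,-1]  +wl: 
  step 15. node 1  ⊔preds=[-3,3]  new=[-3,0]  stable
  step 16. node 2  ⊔preds=[-3,3]  new=[-3,3]  stable
  step 17. node 6  ⊔preds=[-3,3]  new=[-3,3]  stable

Least fixpoint reached:
  node 0: [-3,2]
  node 1: [-3,0]
  node 2: [-3,3]
  node 3: [-3,3]
  node 4: [-3,3]
  node 5: [-3,3]
  node 6: [-3,3]

[-3,3]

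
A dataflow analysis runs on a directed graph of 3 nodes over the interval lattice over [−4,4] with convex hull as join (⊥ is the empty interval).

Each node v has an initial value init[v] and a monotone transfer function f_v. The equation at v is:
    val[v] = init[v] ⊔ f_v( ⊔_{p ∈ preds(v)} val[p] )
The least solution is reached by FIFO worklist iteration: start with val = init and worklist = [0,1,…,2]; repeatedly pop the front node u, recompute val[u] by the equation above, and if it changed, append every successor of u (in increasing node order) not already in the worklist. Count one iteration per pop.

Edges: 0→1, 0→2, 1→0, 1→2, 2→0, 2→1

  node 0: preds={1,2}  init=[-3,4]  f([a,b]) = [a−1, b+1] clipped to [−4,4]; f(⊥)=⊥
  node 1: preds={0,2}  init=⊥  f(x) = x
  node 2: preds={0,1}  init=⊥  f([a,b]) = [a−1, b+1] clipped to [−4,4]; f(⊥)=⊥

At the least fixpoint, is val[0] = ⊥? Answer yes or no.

Trace (7 dequeues):
  [1] u=0 | in ⊥ | out [-3,4] | ==
  [2] u=1 | in [-3,4] | out [-3,4] | prev ⊥ | push {0}
  [3] u=2 | in [-3,4] | out [-4,4] | prev ⊥ | push {1}
  [4] u=0 | in [-4,4] | out [-4,4] | prev [-3,4] | push {2}
  [5] u=1 | in [-4,4] | out [-4,4] | prev [-3,4] | push {0}
  [6] u=2 | in [-4,4] | out [-4,4] | ==
  [7] u=0 | in [-4,4] | out [-4,4] | ==

Converged values:
  [0] [-4,4]
  [1] [-4,4]
  [2] [-4,4]

no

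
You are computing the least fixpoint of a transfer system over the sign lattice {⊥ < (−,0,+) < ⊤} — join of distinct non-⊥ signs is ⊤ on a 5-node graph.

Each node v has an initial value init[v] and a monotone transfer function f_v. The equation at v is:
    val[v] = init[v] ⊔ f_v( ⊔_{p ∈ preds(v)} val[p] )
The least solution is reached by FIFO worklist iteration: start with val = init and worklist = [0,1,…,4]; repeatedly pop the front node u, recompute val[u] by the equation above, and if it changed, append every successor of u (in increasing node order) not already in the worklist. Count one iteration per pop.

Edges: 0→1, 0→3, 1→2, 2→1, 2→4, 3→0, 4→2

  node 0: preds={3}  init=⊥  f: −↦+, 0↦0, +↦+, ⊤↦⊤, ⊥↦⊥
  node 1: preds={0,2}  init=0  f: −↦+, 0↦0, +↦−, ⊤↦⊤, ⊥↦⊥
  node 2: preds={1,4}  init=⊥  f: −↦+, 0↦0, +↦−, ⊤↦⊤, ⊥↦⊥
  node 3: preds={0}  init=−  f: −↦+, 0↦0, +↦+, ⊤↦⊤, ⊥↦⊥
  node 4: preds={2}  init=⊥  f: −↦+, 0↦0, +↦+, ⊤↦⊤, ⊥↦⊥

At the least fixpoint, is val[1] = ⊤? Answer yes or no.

yes

Trace (10 dequeues):
  [1] u=0 | in − | out + | prev ⊥ | push {}
  [2] u=1 | in + | out ⊤ | prev 0 | push {}
  [3] u=2 | in ⊤ | out ⊤ | prev ⊥ | push {1}
  [4] u=3 | in + | out ⊤ | prev − | push {0}
  [5] u=4 | in ⊤ | out ⊤ | prev ⊥ | push {2}
  [6] u=1 | in ⊤ | out ⊤ | ==
  [7] u=0 | in ⊤ | out ⊤ | prev + | push {1,3}
  [8] u=2 | in ⊤ | out ⊤ | ==
  [9] u=1 | in ⊤ | out ⊤ | ==
  [10] u=3 | in ⊤ | out ⊤ | ==

Converged values:
  [0] ⊤
  [1] ⊤
  [2] ⊤
  [3] ⊤
  [4] ⊤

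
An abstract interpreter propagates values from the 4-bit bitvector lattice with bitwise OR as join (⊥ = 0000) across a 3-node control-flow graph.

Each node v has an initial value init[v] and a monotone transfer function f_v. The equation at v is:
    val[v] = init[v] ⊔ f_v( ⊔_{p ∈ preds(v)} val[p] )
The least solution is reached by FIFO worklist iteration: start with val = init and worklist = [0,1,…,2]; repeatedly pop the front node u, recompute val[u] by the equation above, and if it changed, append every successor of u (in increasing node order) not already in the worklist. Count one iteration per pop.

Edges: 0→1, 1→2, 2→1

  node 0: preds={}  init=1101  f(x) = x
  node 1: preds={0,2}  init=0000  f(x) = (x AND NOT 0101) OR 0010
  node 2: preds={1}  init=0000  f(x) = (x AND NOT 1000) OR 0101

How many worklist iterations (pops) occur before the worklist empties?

4

Worklist (4 pops):
  #1 pop 0: in=0000 → 1101 (no change)
  #2 pop 1: in=1101 → 1010 (was 0000); enqueue []
  #3 pop 2: in=1010 → 0111 (was 0000); enqueue [1]
  #4 pop 1: in=1111 → 1010 (no change)

Fixpoint:
  val[0] = 1101
  val[1] = 1010
  val[2] = 0111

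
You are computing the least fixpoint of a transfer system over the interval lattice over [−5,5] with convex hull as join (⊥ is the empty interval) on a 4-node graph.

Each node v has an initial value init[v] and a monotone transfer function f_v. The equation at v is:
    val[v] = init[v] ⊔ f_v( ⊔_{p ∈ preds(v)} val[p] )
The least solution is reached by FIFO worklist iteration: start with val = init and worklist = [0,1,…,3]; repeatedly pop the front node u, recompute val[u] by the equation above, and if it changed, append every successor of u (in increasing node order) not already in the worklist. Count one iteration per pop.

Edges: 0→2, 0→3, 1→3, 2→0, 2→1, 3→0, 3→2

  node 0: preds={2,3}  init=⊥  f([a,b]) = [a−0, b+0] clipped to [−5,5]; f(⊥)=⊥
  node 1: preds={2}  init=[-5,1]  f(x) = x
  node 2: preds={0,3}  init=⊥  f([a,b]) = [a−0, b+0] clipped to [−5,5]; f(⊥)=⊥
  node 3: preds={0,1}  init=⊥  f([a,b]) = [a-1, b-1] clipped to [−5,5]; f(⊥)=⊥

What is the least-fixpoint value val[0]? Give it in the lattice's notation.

Iteration log — 9 steps:
  step 1. node 0  ⊔preds=⊥  new=⊥  stable
  step 2. node 1  ⊔preds=⊥  new=[-5,1]  stable
  step 3. node 2  ⊔preds=⊥  new=⊥  stable
  step 4. node 3  ⊔preds=[-5,1]  new=[-5,0]  old=⊥  +wl: 0,2
  step 5. node 0  ⊔preds=[-5,0]  new=[-5,0]  old=⊥  +wl: 3
  step 6. node 2  ⊔preds=[-5,0]  new=[-5,0]  old=⊥  +wl: 0,1
  step 7. node 3  ⊔preds=[-5,1]  new=[-5,0]  stable
  step 8. node 0  ⊔preds=[-5,0]  new=[-5,0]  stable
  step 9. node 1  ⊔preds=[-5,0]  new=[-5,1]  stable

Least fixpoint reached:
  node 0: [-5,0]
  node 1: [-5,1]
  node 2: [-5,0]
  node 3: [-5,0]

[-5,0]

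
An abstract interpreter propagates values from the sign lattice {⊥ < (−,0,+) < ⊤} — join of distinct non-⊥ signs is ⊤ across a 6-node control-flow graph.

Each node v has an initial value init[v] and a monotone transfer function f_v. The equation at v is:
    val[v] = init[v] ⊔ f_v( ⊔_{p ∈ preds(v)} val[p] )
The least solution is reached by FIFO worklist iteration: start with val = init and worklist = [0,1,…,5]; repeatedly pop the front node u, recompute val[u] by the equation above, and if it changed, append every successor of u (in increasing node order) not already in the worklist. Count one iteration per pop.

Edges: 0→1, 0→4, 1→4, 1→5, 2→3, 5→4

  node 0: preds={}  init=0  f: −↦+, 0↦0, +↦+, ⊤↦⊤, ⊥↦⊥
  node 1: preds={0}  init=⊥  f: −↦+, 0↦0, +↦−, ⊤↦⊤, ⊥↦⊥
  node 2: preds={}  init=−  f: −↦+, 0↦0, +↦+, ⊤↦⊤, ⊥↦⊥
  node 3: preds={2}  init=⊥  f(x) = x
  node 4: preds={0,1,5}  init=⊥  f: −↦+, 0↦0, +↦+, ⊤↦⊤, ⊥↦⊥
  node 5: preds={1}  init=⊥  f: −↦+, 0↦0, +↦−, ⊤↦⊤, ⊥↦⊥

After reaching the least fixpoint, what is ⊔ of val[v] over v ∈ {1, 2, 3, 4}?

Trace (7 dequeues):
  [1] u=0 | in ⊥ | out 0 | ==
  [2] u=1 | in 0 | out 0 | prev ⊥ | push {}
  [3] u=2 | in ⊥ | out − | ==
  [4] u=3 | in − | out − | prev ⊥ | push {}
  [5] u=4 | in 0 | out 0 | prev ⊥ | push {}
  [6] u=5 | in 0 | out 0 | prev ⊥ | push {4}
  [7] u=4 | in 0 | out 0 | ==

Converged values:
  [0] 0
  [1] 0
  [2] −
  [3] −
  [4] 0
  [5] 0

⊤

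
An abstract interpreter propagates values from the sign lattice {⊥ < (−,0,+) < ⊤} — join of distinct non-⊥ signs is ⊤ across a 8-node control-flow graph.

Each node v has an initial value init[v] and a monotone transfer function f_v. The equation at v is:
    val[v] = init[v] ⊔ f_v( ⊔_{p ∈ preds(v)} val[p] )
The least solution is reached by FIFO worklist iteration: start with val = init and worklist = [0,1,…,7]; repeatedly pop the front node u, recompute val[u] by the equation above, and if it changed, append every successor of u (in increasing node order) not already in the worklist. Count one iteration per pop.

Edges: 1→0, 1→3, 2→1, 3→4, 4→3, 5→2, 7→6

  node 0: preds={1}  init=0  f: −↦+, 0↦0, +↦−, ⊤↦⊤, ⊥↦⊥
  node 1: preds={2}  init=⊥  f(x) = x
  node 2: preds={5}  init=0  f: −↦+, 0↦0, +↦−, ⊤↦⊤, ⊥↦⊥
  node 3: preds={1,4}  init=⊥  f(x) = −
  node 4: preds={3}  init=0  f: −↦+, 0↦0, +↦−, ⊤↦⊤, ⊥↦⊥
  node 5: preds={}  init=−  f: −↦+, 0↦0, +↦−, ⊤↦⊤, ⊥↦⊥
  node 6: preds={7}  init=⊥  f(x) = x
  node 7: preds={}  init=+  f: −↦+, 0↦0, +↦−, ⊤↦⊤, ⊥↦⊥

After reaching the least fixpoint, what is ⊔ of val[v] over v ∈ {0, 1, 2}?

⊤

Trace (12 dequeues):
  [1] u=0 | in ⊥ | out 0 | ==
  [2] u=1 | in 0 | out 0 | prev ⊥ | push {0}
  [3] u=2 | in − | out ⊤ | prev 0 | push {1}
  [4] u=3 | in 0 | out − | prev ⊥ | push {}
  [5] u=4 | in − | out ⊤ | prev 0 | push {3}
  [6] u=5 | in ⊥ | out − | ==
  [7] u=6 | in + | out + | prev ⊥ | push {}
  [8] u=7 | in ⊥ | out + | ==
  [9] u=0 | in 0 | out 0 | ==
  [10] u=1 | in ⊤ | out ⊤ | prev 0 | push {0}
  [11] u=3 | in ⊤ | out − | ==
  [12] u=0 | in ⊤ | out ⊤ | prev 0 | push {}

Converged values:
  [0] ⊤
  [1] ⊤
  [2] ⊤
  [3] −
  [4] ⊤
  [5] −
  [6] +
  [7] +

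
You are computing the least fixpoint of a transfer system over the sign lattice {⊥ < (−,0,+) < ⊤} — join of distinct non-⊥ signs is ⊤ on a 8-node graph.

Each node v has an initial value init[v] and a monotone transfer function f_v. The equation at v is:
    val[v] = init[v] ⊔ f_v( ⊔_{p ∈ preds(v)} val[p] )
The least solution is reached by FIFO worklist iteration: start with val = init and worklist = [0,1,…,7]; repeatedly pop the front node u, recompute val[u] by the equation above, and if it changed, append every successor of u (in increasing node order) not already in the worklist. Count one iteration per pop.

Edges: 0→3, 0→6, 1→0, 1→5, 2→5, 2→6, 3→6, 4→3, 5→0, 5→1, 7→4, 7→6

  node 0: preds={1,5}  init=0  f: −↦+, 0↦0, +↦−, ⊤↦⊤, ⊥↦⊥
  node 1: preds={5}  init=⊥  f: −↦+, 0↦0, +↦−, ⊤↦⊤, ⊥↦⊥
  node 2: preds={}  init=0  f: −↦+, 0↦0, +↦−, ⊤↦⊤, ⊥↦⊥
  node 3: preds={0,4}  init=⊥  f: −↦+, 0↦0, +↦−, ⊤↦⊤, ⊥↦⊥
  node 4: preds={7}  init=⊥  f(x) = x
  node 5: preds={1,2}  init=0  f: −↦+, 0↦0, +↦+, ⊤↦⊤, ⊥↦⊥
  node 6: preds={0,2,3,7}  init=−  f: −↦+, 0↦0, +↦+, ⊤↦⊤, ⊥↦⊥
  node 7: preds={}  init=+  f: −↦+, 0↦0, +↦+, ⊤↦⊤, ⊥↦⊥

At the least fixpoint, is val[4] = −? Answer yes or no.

Worklist (11 pops):
  #1 pop 0: in=0 → 0 (no change)
  #2 pop 1: in=0 → 0 (was ⊥); enqueue [0]
  #3 pop 2: in=⊥ → 0 (no change)
  #4 pop 3: in=0 → 0 (was ⊥); enqueue []
  #5 pop 4: in=+ → + (was ⊥); enqueue [3]
  #6 pop 5: in=0 → 0 (no change)
  #7 pop 6: in=⊤ → ⊤ (was −); enqueue []
  #8 pop 7: in=⊥ → + (no change)
  #9 pop 0: in=0 → 0 (no change)
  #10 pop 3: in=⊤ → ⊤ (was 0); enqueue [6]
  #11 pop 6: in=⊤ → ⊤ (no change)

Fixpoint:
  val[0] = 0
  val[1] = 0
  val[2] = 0
  val[3] = ⊤
  val[4] = +
  val[5] = 0
  val[6] = ⊤
  val[7] = +

no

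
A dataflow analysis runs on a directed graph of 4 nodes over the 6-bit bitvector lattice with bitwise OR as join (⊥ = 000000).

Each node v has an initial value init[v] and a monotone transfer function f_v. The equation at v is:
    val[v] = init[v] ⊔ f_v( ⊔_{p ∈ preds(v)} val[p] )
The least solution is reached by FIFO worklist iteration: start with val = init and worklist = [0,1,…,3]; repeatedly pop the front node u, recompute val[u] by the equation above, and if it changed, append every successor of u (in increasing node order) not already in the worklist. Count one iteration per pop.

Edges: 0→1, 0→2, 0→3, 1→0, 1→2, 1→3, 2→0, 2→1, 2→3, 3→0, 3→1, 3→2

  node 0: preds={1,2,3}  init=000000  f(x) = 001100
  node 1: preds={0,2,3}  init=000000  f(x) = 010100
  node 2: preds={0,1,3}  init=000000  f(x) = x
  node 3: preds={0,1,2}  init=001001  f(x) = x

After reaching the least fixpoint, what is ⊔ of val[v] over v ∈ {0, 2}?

011101

Iteration log — 7 steps:
  step 1. node 0  ⊔preds=001001  new=001100  old=000000  +wl: 
  step 2. node 1  ⊔preds=001101  new=010100  old=000000  +wl: 0
  step 3. node 2  ⊔preds=011101  new=011101  old=000000  +wl: 1
  step 4. node 3  ⊔preds=011101  new=011101  old=001001  +wl: 2
  step 5. node 0  ⊔preds=011101  new=001100  stable
  step 6. node 1  ⊔preds=011101  new=010100  stable
  step 7. node 2  ⊔preds=011101  new=011101  stable

Least fixpoint reached:
  node 0: 001100
  node 1: 010100
  node 2: 011101
  node 3: 011101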